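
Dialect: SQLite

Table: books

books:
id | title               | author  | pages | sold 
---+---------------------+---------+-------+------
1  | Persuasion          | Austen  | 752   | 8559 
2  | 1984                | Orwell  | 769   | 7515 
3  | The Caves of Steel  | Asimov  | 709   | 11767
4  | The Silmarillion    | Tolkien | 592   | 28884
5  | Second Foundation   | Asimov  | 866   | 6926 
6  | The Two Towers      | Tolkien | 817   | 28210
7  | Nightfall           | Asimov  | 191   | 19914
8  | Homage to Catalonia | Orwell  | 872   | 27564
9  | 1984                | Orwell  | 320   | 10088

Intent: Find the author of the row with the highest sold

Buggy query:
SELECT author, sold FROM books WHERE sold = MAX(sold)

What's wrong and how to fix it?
Bug: MAX(sold) is an aggregate and cannot be used directly in WHERE

Fix: Wrap MAX in a scalar subquery so WHERE compares against a single value

Corrected query:
SELECT author, sold FROM books WHERE sold = (SELECT MAX(sold) FROM books)

Result:
author  | sold 
--------+------
Tolkien | 28884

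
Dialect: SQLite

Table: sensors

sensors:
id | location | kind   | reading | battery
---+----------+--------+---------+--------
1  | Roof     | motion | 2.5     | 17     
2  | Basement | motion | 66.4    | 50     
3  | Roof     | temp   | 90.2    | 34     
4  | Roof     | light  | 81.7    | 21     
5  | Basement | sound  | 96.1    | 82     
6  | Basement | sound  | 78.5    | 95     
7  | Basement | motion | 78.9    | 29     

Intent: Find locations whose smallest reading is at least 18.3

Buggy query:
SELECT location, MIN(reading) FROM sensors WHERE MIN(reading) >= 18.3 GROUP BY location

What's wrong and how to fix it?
Bug: Aggregates like MIN are computed per group after WHERE runs

Fix: Use HAVING for the per-group MIN condition

Corrected query:
SELECT location, MIN(reading) FROM sensors GROUP BY location HAVING MIN(reading) >= 18.3

Result:
location | MIN(reading)
---------+-------------
Basement | 66.4        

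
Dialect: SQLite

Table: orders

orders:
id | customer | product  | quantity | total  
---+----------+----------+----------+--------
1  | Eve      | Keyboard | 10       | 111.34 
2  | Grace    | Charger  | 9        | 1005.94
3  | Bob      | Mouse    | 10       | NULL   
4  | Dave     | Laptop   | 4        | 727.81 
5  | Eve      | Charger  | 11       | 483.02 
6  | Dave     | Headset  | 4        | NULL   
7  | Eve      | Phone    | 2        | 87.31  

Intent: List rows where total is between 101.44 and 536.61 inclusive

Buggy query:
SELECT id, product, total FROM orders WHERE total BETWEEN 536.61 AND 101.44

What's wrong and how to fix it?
Bug: The bounds are reversed; BETWEEN a AND b requires a <= b to match anything

Fix: Swap the bounds so the smaller value comes first

Corrected query:
SELECT id, product, total FROM orders WHERE total BETWEEN 101.44 AND 536.61

Result:
id | product  | total 
---+----------+-------
1  | Keyboard | 111.34
5  | Charger  | 483.02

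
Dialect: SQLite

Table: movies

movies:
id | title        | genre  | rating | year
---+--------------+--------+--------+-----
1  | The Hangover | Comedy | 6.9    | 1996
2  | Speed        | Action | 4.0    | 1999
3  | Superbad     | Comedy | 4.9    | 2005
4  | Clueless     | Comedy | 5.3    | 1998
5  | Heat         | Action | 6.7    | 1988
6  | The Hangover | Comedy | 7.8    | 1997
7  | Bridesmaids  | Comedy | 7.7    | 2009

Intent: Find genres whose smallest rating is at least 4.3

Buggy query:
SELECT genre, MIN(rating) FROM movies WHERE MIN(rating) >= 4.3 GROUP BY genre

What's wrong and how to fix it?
Bug: MIN() in WHERE is a misuse of aggregate

Fix: Replace WHERE with HAVING after the GROUP BY

Corrected query:
SELECT genre, MIN(rating) FROM movies GROUP BY genre HAVING MIN(rating) >= 4.3

Result:
genre  | MIN(rating)
-------+------------
Comedy | 4.9        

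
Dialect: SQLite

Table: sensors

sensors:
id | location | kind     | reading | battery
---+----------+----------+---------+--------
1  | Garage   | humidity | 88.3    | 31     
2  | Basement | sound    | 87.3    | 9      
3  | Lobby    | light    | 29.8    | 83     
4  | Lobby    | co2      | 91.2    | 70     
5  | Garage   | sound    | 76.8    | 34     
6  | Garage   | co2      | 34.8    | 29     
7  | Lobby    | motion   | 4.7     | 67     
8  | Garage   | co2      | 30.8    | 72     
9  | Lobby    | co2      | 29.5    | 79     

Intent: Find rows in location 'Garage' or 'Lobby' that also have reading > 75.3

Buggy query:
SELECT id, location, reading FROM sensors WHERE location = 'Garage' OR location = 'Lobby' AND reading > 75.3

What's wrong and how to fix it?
Bug: AND binds tighter than OR, so this parses as location = 'Garage' OR (location = 'Lobby' AND reading > 75.3)

Fix: Group the OR with parentheses (or use IN), then AND the threshold

Corrected query:
SELECT id, location, reading FROM sensors WHERE (location = 'Garage' OR location = 'Lobby') AND reading > 75.3

Result:
id | location | reading
---+----------+--------
1  | Garage   | 88.3   
4  | Lobby    | 91.2   
5  | Garage   | 76.8   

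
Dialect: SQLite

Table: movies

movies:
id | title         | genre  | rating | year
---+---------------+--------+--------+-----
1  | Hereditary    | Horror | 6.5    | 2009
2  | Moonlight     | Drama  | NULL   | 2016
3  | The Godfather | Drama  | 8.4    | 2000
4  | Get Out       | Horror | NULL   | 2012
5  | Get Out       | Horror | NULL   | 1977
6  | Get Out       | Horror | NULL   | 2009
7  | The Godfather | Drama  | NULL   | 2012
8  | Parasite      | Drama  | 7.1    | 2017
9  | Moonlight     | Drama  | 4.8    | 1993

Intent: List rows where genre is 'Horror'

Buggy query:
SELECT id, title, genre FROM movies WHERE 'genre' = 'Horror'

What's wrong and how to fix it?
Bug: 'genre' in single quotes is a string literal, not the column; the comparison is literal-vs-literal and never true

Fix: Reference the column as genre without single quotes

Corrected query:
SELECT id, title, genre FROM movies WHERE genre = 'Horror'

Result:
id | title      | genre 
---+------------+-------
1  | Hereditary | Horror
4  | Get Out    | Horror
5  | Get Out    | Horror
6  | Get Out    | Horror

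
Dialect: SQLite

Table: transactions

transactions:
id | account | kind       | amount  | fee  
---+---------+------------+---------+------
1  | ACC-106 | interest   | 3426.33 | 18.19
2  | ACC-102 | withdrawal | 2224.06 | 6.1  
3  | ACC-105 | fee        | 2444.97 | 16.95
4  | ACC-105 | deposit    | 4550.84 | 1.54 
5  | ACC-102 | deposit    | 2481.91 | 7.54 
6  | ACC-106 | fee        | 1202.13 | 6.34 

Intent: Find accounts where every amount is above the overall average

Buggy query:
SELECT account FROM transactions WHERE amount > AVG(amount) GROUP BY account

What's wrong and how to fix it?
Bug: WHERE evaluates per row before aggregation, so AVG() is unavailable

Fix: Use a subquery for AVG and a HAVING MIN(...) filter so the condition holds for every row in the group

Corrected query:
SELECT account FROM transactions GROUP BY account HAVING MIN(amount) > (SELECT AVG(amount) FROM transactions)

Result:
(no rows)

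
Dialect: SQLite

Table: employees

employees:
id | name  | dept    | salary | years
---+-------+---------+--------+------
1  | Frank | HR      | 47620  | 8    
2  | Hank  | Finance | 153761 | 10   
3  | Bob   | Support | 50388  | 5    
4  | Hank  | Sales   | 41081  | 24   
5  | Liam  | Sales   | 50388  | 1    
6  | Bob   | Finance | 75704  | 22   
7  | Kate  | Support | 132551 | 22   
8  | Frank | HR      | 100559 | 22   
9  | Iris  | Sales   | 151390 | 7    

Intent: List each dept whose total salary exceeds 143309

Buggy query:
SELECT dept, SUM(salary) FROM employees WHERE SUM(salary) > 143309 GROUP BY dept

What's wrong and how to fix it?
Bug: WHERE runs before GROUP BY, so aggregates aren't available there

Fix: Use HAVING (which filters groups after aggregation) instead of WHERE

Corrected query:
SELECT dept, SUM(salary) FROM employees GROUP BY dept HAVING SUM(salary) > 143309

Result:
dept    | SUM(salary)
--------+------------
Finance | 229465     
HR      | 148179     
Sales   | 242859     
Support | 182939     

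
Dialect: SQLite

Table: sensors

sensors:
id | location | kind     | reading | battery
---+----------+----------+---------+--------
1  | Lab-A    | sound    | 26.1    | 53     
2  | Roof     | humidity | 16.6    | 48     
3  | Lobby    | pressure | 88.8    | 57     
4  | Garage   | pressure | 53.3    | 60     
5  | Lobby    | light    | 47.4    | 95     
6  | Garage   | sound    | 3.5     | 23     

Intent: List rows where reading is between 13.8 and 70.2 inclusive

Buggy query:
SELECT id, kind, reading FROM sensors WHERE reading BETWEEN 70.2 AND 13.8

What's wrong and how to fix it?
Bug: The bounds are reversed; BETWEEN a AND b requires a <= b to match anything

Fix: Write BETWEEN 13.8 AND 70.2

Corrected query:
SELECT id, kind, reading FROM sensors WHERE reading BETWEEN 13.8 AND 70.2

Result:
id | kind     | reading
---+----------+--------
1  | sound    | 26.1   
2  | humidity | 16.6   
4  | pressure | 53.3   
5  | light    | 47.4   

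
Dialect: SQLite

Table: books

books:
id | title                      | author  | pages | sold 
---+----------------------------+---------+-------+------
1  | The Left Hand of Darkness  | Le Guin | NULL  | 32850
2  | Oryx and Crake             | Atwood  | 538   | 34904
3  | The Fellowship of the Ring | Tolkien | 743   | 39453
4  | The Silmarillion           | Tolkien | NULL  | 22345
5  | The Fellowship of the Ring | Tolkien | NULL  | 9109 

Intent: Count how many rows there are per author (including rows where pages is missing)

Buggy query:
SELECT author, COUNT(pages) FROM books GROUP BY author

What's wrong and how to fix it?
Bug: COUNT(pages) skips NULLs, so groups with missing pages are undercounted

Fix: Use COUNT(*) to count all rows regardless of NULL

Corrected query:
SELECT author, COUNT(*) FROM books GROUP BY author

Result:
author  | COUNT(*)
--------+---------
Atwood  | 1       
Le Guin | 1       
Tolkien | 3       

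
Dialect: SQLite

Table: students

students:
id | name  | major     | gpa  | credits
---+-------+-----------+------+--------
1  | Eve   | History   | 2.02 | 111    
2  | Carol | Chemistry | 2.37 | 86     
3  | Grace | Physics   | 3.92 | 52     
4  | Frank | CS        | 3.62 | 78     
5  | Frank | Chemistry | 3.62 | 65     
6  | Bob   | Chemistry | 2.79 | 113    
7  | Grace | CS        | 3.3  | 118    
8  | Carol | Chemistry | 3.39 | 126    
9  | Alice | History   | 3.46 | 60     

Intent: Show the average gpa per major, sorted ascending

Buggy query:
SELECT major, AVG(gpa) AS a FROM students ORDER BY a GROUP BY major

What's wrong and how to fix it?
Bug: ORDER BY appears before GROUP BY; SQL clause order requires GROUP BY first

Fix: Move ORDER BY to the end, after GROUP BY

Corrected query:
SELECT major, AVG(gpa) AS a FROM students GROUP BY major ORDER BY a

Result:
major     | a     
----------+-------
History   | 2.74  
Chemistry | 3.0425
CS        | 3.46  
Physics   | 3.92  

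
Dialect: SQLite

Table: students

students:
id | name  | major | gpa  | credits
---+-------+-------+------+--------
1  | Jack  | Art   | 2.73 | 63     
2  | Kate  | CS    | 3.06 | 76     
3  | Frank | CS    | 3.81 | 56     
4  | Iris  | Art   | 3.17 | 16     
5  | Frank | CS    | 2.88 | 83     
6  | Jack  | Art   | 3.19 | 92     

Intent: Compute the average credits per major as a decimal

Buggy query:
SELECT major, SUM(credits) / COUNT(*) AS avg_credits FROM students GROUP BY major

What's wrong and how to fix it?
Bug: SUM(credits) and COUNT(*) are both integers; the division truncates the fractional part

Fix: Multiply by 1.0 (or CAST to REAL) to force floating-point division

Corrected query:
SELECT major, SUM(credits) * 1.0 / COUNT(*) AS avg_credits FROM students GROUP BY major

Result:
major | avg_credits
------+------------
Art   | 57         
CS    | 71.666667  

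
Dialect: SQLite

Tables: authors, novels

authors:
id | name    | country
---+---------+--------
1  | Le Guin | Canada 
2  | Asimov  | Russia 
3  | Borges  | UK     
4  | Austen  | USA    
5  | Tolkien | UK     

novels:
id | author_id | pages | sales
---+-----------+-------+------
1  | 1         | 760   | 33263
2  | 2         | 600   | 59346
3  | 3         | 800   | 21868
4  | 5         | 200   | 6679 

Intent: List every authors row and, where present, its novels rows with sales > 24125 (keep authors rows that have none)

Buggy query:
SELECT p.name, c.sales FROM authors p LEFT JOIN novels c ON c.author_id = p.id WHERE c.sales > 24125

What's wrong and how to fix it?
Bug: A WHERE condition on the right-hand table after LEFT JOIN drops unmatched parents

Fix: Move the right-table condition into the ON clause so unmatched parents are kept

Corrected query:
SELECT p.name, c.sales FROM authors p LEFT JOIN novels c ON c.author_id = p.id AND c.sales > 24125

Result:
name    | sales
--------+------
Le Guin | 33263
Asimov  | 59346
Borges  | NULL 
Austen  | NULL 
Tolkien | NULL 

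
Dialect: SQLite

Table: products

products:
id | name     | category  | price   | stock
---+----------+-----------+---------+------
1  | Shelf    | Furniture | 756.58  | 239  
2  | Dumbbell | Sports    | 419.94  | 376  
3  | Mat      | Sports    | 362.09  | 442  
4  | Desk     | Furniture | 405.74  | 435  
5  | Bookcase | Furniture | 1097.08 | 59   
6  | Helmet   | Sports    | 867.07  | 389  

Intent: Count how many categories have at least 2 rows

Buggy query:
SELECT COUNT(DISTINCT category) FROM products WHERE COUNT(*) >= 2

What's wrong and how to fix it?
Bug: WHERE filters individual rows, not groups, so a group-level COUNT is invalid there

Fix: Use a subquery that GROUPs and filters with HAVING, then count its rows

Corrected query:
SELECT COUNT(*) FROM (SELECT category FROM products GROUP BY category HAVING COUNT(*) >= 2)

Result:
COUNT(*)
--------
2       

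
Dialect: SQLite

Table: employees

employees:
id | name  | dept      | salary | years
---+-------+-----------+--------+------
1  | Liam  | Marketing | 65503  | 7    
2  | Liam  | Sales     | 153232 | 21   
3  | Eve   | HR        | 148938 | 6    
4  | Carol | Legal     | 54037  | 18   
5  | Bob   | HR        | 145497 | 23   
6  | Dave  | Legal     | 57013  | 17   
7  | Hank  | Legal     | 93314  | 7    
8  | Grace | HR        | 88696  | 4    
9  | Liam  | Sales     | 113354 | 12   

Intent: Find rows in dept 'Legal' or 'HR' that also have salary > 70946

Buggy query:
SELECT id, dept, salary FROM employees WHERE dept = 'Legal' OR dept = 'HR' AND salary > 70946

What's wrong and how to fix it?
Bug: AND binds tighter than OR, so this parses as dept = 'Legal' OR (dept = 'HR' AND salary > 70946)

Fix: Add parentheses around the OR so the AND applies to both alternatives

Corrected query:
SELECT id, dept, salary FROM employees WHERE (dept = 'Legal' OR dept = 'HR') AND salary > 70946

Result:
id | dept  | salary
---+-------+-------
3  | HR    | 148938
5  | HR    | 145497
7  | Legal | 93314 
8  | HR    | 88696 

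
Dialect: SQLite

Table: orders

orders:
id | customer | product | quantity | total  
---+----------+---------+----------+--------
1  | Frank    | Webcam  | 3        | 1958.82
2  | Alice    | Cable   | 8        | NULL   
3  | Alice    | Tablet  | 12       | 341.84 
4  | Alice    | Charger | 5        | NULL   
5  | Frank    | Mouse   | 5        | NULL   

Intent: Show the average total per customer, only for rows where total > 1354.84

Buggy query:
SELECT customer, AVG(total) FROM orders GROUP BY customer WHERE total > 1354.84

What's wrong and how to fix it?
Bug: WHERE cannot follow GROUP BY

Fix: Move the WHERE clause before GROUP BY

Corrected query:
SELECT customer, AVG(total) FROM orders WHERE total > 1354.84 GROUP BY customer

Result:
customer | AVG(total)
---------+-----------
Frank    | 1958.82   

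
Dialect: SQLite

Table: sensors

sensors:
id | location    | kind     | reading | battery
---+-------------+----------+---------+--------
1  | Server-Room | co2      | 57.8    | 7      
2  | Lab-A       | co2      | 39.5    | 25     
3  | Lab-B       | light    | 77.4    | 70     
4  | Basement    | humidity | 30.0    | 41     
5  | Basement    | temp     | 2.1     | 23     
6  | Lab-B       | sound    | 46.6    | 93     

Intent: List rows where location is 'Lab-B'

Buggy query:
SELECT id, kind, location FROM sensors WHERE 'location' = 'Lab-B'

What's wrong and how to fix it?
Bug: 'location' in single quotes is a string literal, not the column; the comparison is literal-vs-literal and never true

Fix: Reference the column as location without single quotes

Corrected query:
SELECT id, kind, location FROM sensors WHERE location = 'Lab-B'

Result:
id | kind  | location
---+-------+---------
3  | light | Lab-B   
6  | sound | Lab-B   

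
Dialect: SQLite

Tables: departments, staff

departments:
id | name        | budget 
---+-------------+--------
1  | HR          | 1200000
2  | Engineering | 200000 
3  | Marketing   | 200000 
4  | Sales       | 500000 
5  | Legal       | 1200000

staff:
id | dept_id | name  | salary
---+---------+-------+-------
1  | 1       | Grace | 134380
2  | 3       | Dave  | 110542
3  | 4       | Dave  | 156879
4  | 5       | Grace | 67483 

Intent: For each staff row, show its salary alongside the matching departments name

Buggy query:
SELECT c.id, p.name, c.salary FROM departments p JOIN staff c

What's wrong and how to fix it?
Bug: Missing join condition: each staff row is matched to all departments rows instead of just its own

Fix: Add ON c.dept_id = p.id to the JOIN

Corrected query:
SELECT c.id, p.name, c.salary FROM departments p JOIN staff c ON c.dept_id = p.id

Result:
id | name      | salary
---+-----------+-------
1  | HR        | 134380
2  | Marketing | 110542
3  | Sales     | 156879
4  | Legal     | 67483 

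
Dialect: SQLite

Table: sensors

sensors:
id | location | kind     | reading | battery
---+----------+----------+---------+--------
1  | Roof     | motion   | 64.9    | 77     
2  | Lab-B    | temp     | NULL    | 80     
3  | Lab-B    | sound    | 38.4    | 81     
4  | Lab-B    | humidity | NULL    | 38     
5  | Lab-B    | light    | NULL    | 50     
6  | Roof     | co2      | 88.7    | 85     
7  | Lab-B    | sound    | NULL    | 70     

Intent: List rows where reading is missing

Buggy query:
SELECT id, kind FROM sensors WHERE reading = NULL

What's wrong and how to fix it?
Bug: Comparing to NULL with '=' never matches; NULL = NULL is unknown, not true

Fix: Replace '= NULL' with 'IS NULL'

Corrected query:
SELECT id, kind FROM sensors WHERE reading IS NULL

Result:
id | kind    
---+---------
2  | temp    
4  | humidity
5  | light   
7  | sound   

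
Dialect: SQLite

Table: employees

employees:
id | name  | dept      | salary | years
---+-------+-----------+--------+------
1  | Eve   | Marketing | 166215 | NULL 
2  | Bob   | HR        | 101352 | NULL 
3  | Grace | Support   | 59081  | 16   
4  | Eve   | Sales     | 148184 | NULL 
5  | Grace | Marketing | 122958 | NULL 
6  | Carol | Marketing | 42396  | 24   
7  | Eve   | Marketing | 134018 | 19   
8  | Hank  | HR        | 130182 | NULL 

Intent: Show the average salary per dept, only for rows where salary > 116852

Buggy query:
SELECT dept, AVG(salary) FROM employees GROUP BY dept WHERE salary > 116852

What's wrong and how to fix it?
Bug: WHERE cannot follow GROUP BY

Fix: Place WHERE between FROM and GROUP BY

Corrected query:
SELECT dept, AVG(salary) FROM employees WHERE salary > 116852 GROUP BY dept

Result:
dept      | AVG(salary)  
----------+--------------
HR        | 130182       
Marketing | 141063.666667
Sales     | 148184       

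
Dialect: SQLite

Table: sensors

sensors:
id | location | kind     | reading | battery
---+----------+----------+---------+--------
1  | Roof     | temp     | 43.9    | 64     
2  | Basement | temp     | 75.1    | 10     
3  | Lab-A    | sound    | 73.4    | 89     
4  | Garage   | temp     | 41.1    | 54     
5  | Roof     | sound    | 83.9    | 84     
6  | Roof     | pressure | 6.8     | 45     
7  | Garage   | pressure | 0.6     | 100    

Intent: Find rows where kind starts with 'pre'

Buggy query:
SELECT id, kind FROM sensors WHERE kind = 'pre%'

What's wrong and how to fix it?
Bug: Wildcards only work with LIKE; '=' treats '%' as a literal character

Fix: Use LIKE for wildcard pattern matching

Corrected query:
SELECT id, kind FROM sensors WHERE kind LIKE 'pre%'

Result:
id | kind    
---+---------
6  | pressure
7  | pressure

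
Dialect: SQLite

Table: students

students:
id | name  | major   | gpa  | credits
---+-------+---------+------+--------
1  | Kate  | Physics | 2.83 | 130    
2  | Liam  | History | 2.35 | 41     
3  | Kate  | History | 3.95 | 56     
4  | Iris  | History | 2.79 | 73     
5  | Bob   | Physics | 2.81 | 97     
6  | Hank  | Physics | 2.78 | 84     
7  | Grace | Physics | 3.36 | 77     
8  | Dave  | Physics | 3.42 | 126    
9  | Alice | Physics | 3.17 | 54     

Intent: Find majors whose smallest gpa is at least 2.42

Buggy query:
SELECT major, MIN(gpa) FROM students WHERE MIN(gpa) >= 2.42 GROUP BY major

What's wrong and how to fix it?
Bug: Aggregates like MIN are computed per group after WHERE runs

Fix: Use HAVING for the per-group MIN condition

Corrected query:
SELECT major, MIN(gpa) FROM students GROUP BY major HAVING MIN(gpa) >= 2.42

Result:
major   | MIN(gpa)
--------+---------
Physics | 2.78    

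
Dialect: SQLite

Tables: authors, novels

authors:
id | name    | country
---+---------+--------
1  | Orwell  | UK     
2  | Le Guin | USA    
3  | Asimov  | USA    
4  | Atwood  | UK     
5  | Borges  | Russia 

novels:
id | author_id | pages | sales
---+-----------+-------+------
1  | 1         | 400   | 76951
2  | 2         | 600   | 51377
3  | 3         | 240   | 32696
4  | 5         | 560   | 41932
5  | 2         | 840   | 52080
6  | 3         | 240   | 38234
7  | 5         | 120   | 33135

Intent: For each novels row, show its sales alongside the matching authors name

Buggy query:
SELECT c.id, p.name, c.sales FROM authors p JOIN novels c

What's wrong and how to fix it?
Bug: JOIN with no ON clause produces a cartesian product; every novels row pairs with every authors row

Fix: Specify the join condition linking the foreign key to the parent id

Corrected query:
SELECT c.id, p.name, c.sales FROM authors p JOIN novels c ON c.author_id = p.id

Result:
id | name    | sales
---+---------+------
1  | Orwell  | 76951
2  | Le Guin | 51377
3  | Asimov  | 32696
4  | Borges  | 41932
5  | Le Guin | 52080
6  | Asimov  | 38234
7  | Borges  | 33135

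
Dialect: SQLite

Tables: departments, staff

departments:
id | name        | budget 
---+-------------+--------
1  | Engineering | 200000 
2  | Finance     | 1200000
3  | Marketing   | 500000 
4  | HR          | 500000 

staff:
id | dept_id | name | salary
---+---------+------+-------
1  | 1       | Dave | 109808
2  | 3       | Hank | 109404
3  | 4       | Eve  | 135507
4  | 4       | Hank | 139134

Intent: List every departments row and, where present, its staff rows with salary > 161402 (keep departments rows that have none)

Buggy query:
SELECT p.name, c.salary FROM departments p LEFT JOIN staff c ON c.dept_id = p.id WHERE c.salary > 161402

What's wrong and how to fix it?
Bug: A WHERE condition on the right-hand table after LEFT JOIN drops unmatched parents

Fix: Move the right-table condition into the ON clause so unmatched parents are kept

Corrected query:
SELECT p.name, c.salary FROM departments p LEFT JOIN staff c ON c.dept_id = p.id AND c.salary > 161402

Result:
name        | salary
------------+-------
Engineering | NULL  
Finance     | NULL  
Marketing   | NULL  
HR          | NULL  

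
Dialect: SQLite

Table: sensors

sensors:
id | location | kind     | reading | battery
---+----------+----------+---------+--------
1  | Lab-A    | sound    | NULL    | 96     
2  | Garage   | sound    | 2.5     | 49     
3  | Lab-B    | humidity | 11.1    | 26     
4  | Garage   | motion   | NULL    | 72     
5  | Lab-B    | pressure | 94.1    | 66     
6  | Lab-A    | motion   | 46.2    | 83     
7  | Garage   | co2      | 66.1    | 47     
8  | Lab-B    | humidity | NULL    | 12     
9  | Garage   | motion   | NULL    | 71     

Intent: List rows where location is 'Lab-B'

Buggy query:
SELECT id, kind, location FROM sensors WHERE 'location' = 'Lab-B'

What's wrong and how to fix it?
Bug: 'location' in single quotes is a string literal, not the column; the comparison is literal-vs-literal and never true

Fix: Remove the quotes around the column name (or use double quotes for an identifier)

Corrected query:
SELECT id, kind, location FROM sensors WHERE location = 'Lab-B'

Result:
id | kind     | location
---+----------+---------
3  | humidity | Lab-B   
5  | pressure | Lab-B   
8  | humidity | Lab-B   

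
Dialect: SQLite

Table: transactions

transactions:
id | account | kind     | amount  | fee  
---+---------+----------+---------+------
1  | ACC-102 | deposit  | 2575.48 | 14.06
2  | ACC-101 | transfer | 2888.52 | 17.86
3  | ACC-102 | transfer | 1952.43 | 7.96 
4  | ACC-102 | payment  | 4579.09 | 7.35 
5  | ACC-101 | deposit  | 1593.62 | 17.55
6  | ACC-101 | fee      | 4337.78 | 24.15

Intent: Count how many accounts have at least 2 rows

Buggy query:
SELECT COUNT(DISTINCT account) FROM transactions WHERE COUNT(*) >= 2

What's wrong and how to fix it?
Bug: WHERE filters individual rows, not groups, so a group-level COUNT is invalid there

Fix: Group first with HAVING COUNT(*) >= 2, then COUNT the resulting groups

Corrected query:
SELECT COUNT(*) FROM (SELECT account FROM transactions GROUP BY account HAVING COUNT(*) >= 2)

Result:
COUNT(*)
--------
2       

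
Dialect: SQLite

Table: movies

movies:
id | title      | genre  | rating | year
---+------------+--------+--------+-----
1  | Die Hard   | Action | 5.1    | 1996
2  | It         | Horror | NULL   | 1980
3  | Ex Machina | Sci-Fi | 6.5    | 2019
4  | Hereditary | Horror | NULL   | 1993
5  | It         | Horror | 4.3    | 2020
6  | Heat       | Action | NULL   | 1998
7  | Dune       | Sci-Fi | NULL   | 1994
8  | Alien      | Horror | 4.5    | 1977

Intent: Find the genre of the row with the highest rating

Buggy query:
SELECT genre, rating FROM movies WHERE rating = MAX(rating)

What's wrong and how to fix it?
Bug: MAX(rating) is an aggregate and cannot be used directly in WHERE

Fix: Wrap MAX in a scalar subquery so WHERE compares against a single value

Corrected query:
SELECT genre, rating FROM movies WHERE rating = (SELECT MAX(rating) FROM movies)

Result:
genre  | rating
-------+-------
Sci-Fi | 6.5   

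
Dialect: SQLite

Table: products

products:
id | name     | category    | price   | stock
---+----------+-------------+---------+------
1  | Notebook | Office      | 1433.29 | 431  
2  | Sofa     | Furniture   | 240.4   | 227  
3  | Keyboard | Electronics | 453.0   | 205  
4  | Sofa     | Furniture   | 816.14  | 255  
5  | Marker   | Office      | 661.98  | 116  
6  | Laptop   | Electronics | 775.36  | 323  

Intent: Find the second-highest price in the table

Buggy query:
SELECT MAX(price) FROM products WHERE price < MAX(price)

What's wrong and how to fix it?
Bug: MAX(price) on the right of the comparison is an aggregate-in-WHERE error

Fix: Compute the overall MAX in a subquery, then take MAX of rows below it

Corrected query:
SELECT MAX(price) FROM products WHERE price < (SELECT MAX(price) FROM products)

Result:
MAX(price)
----------
816.14    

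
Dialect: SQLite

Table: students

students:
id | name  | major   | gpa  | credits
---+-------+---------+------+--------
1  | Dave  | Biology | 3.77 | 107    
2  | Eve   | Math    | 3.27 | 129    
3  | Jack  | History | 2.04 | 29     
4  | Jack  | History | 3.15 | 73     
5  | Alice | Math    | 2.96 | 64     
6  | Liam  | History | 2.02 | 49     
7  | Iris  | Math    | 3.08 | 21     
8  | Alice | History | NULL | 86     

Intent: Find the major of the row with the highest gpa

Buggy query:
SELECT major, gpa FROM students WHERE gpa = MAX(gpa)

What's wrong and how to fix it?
Bug: MAX(gpa) is an aggregate and cannot be used directly in WHERE

Fix: Wrap MAX in a scalar subquery so WHERE compares against a single value

Corrected query:
SELECT major, gpa FROM students WHERE gpa = (SELECT MAX(gpa) FROM students)

Result:
major   | gpa 
--------+-----
Biology | 3.77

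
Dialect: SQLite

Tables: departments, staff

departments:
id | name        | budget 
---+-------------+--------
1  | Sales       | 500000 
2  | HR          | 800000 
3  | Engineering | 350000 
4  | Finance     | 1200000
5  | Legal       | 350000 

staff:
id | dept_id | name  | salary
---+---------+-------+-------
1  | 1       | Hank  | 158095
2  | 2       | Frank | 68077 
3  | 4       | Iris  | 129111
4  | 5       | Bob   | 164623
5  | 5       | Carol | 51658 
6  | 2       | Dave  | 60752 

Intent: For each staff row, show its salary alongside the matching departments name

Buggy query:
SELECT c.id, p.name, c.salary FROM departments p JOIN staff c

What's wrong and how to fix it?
Bug: JOIN with no ON clause produces a cartesian product; every staff row pairs with every departments row

Fix: Add ON c.dept_id = p.id to the JOIN

Corrected query:
SELECT c.id, p.name, c.salary FROM departments p JOIN staff c ON c.dept_id = p.id

Result:
id | name    | salary
---+---------+-------
1  | Sales   | 158095
2  | HR      | 68077 
3  | Finance | 129111
4  | Legal   | 164623
5  | Legal   | 51658 
6  | HR      | 60752 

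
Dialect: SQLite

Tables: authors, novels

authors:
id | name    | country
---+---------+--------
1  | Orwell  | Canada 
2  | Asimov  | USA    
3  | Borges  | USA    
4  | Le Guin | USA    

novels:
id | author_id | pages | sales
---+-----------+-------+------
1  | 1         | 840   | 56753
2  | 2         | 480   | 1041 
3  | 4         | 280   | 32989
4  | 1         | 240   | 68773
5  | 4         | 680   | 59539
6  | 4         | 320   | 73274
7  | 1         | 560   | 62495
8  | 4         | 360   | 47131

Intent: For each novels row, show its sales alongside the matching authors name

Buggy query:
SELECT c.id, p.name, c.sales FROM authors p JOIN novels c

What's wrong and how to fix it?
Bug: Missing join condition: each novels row is matched to all authors rows instead of just its own

Fix: Add ON c.author_id = p.id to the JOIN

Corrected query:
SELECT c.id, p.name, c.sales FROM authors p JOIN novels c ON c.author_id = p.id

Result:
id | name    | sales
---+---------+------
1  | Orwell  | 56753
2  | Asimov  | 1041 
3  | Le Guin | 32989
4  | Orwell  | 68773
5  | Le Guin | 59539
6  | Le Guin | 73274
7  | Orwell  | 62495
8  | Le Guin | 47131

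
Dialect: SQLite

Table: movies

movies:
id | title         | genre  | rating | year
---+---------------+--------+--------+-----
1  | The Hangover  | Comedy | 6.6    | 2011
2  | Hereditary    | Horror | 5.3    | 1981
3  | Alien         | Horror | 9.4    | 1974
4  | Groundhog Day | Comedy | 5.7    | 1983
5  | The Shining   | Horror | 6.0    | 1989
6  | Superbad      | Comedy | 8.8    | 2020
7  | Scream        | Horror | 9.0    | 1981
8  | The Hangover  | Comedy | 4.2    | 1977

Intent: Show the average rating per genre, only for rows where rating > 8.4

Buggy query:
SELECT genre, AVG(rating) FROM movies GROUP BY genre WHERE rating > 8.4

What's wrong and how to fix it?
Bug: WHERE cannot follow GROUP BY

Fix: Move the WHERE clause before GROUP BY

Corrected query:
SELECT genre, AVG(rating) FROM movies WHERE rating > 8.4 GROUP BY genre

Result:
genre  | AVG(rating)
-------+------------
Comedy | 8.8        
Horror | 9.2        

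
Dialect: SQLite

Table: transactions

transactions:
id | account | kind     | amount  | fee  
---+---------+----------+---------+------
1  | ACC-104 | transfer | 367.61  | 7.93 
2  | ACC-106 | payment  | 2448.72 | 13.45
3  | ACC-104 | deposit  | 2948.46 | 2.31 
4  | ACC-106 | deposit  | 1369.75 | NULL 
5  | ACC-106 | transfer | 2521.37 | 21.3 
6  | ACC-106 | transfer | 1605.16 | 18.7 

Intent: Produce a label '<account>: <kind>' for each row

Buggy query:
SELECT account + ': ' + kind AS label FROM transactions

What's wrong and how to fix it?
Bug: '+' is numeric addition; on text columns SQLite converts them to 0 instead of concatenating

Fix: Replace + with || to concatenate text

Corrected query:
SELECT account || ': ' || kind AS label FROM transactions

Result:
label            
-----------------
ACC-104: transfer
ACC-106: payment 
ACC-104: deposit 
ACC-106: deposit 
ACC-106: transfer
ACC-106: transfer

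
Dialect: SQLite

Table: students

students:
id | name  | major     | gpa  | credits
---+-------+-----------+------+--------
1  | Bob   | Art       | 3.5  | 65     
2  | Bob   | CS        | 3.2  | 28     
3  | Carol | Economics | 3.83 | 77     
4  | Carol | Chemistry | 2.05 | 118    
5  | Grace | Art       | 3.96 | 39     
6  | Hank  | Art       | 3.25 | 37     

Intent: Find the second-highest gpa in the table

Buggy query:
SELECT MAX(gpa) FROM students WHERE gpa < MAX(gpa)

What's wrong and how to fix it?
Bug: The inner MAX is an aggregate inside WHERE, which is not allowed

Fix: Put the inner MAX in a scalar subquery

Corrected query:
SELECT MAX(gpa) FROM students WHERE gpa < (SELECT MAX(gpa) FROM students)

Result:
MAX(gpa)
--------
3.83    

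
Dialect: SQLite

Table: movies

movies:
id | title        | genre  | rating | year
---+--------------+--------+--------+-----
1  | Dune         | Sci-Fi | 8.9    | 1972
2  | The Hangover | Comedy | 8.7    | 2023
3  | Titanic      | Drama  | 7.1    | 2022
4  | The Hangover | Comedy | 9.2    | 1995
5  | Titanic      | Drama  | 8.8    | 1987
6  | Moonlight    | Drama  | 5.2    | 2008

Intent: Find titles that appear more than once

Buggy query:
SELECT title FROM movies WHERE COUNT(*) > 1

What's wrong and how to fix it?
Bug: WHERE can't reference COUNT(*); aggregates are computed after WHERE

Fix: GROUP BY title, then filter groups with HAVING COUNT(*) > 1

Corrected query:
SELECT title FROM movies GROUP BY title HAVING COUNT(*) > 1

Result:
title       
------------
The Hangover
Titanic     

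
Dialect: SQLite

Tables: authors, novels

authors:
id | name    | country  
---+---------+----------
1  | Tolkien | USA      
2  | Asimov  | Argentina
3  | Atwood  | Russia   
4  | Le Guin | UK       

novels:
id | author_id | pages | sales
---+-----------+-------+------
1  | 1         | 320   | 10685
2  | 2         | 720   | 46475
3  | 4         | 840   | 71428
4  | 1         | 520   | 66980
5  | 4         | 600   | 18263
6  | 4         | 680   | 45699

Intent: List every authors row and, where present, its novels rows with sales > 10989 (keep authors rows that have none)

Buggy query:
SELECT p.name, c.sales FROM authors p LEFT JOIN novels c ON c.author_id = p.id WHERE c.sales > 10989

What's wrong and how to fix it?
Bug: A WHERE condition on the right-hand table after LEFT JOIN drops unmatched parents

Fix: Put 'c.sales > 10989' in the JOIN's ON clause instead of WHERE

Corrected query:
SELECT p.name, c.sales FROM authors p LEFT JOIN novels c ON c.author_id = p.id AND c.sales > 10989

Result:
name    | sales
--------+------
Tolkien | 66980
Asimov  | 46475
Atwood  | NULL 
Le Guin | 18263
Le Guin | 45699
Le Guin | 71428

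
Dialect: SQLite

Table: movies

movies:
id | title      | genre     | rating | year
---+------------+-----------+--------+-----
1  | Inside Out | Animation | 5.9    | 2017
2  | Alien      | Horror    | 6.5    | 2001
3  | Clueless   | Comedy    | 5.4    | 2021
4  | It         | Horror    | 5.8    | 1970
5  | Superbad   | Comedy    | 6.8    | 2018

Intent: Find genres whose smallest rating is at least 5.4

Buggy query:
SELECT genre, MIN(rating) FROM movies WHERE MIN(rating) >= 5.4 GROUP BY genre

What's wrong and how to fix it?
Bug: MIN() in WHERE is a misuse of aggregate

Fix: Use HAVING for the per-group MIN condition

Corrected query:
SELECT genre, MIN(rating) FROM movies GROUP BY genre HAVING MIN(rating) >= 5.4

Result:
genre     | MIN(rating)
----------+------------
Animation | 5.9        
Comedy    | 5.4        
Horror    | 5.8        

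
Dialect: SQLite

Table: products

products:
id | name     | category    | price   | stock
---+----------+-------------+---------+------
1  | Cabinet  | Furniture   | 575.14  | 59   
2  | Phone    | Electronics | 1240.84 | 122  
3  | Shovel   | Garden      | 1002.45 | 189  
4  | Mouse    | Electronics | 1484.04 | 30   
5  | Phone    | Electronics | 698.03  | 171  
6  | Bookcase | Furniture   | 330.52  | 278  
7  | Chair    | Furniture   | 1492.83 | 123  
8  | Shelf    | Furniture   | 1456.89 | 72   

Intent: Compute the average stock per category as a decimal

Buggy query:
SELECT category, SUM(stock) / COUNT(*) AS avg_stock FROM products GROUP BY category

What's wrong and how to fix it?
Bug: Both operands are integers, so '/' performs integer division and truncates

Fix: Multiply by 1.0 (or CAST to REAL) to force floating-point division

Corrected query:
SELECT category, SUM(stock) * 1.0 / COUNT(*) AS avg_stock FROM products GROUP BY category

Result:
category    | avg_stock 
------------+-----------
Electronics | 107.666667
Furniture   | 133       
Garden      | 189       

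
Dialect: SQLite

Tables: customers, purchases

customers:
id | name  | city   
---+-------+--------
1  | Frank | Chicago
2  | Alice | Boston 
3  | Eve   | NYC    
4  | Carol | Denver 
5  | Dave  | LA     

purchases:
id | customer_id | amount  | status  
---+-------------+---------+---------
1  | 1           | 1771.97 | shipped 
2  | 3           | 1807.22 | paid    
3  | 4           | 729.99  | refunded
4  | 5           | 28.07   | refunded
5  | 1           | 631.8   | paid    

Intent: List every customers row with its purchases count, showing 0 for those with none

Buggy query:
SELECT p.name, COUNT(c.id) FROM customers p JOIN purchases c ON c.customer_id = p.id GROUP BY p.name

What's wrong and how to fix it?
Bug: INNER JOIN drops customers rows that have no matching purchases rows

Fix: Use LEFT JOIN so parents without children still appear (COUNT(c.id) gives 0)

Corrected query:
SELECT p.name, COUNT(c.id) FROM customers p LEFT JOIN purchases c ON c.customer_id = p.id GROUP BY p.name

Result:
name  | COUNT(c.id)
------+------------
Alice | 0          
Carol | 1          
Dave  | 1          
Eve   | 1          
Frank | 2          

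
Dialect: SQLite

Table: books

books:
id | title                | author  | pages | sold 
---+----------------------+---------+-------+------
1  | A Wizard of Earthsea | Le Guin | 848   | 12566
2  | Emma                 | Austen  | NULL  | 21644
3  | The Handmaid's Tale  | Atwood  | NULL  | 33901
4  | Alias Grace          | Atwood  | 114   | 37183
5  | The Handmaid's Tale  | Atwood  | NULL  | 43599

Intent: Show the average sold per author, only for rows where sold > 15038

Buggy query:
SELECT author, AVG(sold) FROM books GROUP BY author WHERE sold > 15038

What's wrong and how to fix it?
Bug: WHERE cannot follow GROUP BY

Fix: Move the WHERE clause before GROUP BY

Corrected query:
SELECT author, AVG(sold) FROM books WHERE sold > 15038 GROUP BY author

Result:
author | AVG(sold)   
-------+-------------
Atwood | 38227.666667
Austen | 21644       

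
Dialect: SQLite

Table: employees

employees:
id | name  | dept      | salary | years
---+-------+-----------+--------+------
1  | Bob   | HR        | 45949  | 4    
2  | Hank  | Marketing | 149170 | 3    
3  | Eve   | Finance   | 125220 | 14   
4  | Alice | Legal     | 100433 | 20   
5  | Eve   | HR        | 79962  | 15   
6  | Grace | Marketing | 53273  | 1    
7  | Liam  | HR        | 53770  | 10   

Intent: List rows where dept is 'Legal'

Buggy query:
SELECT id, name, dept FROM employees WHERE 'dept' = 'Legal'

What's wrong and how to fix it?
Bug: Single quotes denote string literals in SQL; the column name is being compared as a constant string

Fix: Reference the column as dept without single quotes

Corrected query:
SELECT id, name, dept FROM employees WHERE dept = 'Legal'

Result:
id | name  | dept 
---+-------+------
4  | Alice | Legal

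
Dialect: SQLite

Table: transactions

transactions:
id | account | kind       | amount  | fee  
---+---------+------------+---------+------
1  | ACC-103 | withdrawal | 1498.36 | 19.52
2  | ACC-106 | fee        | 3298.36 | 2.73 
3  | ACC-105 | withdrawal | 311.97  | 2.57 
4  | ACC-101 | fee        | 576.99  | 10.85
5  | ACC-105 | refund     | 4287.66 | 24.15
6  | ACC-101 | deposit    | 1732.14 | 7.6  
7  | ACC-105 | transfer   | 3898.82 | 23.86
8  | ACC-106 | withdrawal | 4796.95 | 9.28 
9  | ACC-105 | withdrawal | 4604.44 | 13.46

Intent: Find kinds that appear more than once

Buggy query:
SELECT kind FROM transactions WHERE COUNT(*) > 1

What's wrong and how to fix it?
Bug: COUNT(*) is an aggregate and cannot be used in WHERE

Fix: GROUP BY kind, then filter groups with HAVING COUNT(*) > 1

Corrected query:
SELECT kind FROM transactions GROUP BY kind HAVING COUNT(*) > 1

Result:
kind      
----------
fee       
withdrawal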